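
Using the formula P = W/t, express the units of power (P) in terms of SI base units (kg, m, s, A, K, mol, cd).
Units of each symbol in P = W/t:
  W (work): kg·m²/s²
  t (time): s  → in the denominator, contributes 1/s

Multiplying the contributions: [kg·m²/s²] · [1/s]
Adding exponents of each base unit: kg: 1, m: 2, s: -3
SI base units of power: kg·m²/s³

Answer: kg·m²/s³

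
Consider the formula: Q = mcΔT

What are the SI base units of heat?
Units of each symbol in Q = mcΔT:
  m (mass): kg
  c (specific heat capacity, in J/(kg·K)): m²/(s²·K)
  ΔT (temperature change): K

Multiplying the contributions: [kg] · [m²/(s²·K)] · [K]
Adding exponents of each base unit: kg: 1, m: 2, s: -2
SI base units of heat: kg·m²/s²

Answer: kg·m²/s²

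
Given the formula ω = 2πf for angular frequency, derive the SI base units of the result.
Units of each symbol in ω = 2πf:
  f (frequency): 1/s
  The factor 2π is dimensionless.

Multiplying the contributions: [1/s]
Adding exponents of each base unit: s: -1
SI base units of angular frequency: 1/s

Answer: 1/s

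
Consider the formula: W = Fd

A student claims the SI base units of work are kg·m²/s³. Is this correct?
Units of each symbol in W = Fd:
  F (force): kg·m/s²
  d (displacement): m

Multiplying the contributions: [kg·m/s²] · [m]
Adding exponents of each base unit: kg: 1, m: 2, s: -2
SI base units of work: kg·m²/s²

The claimed units kg·m²/s³ (exponents kg: 1, m: 2, s: -3) do not match the derived units kg·m²/s² (exponents kg: 1, m: 2, s: -2), so the claim is incorrect.

Answer: No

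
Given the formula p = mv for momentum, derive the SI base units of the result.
Units of each symbol in p = mv:
  m (mass): kg
  v (velocity): m/s

Multiplying the contributions: [kg] · [m/s]
Adding exponents of each base unit: kg: 1, m: 1, s: -1
SI base units of momentum: kg·m/s

Answer: kg·m/s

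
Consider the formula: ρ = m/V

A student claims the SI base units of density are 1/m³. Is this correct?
Units of each symbol in ρ = m/V:
  m (mass): kg
  V (volume): m³  → in the denominator, contributes 1/m³

Multiplying the contributions: [kg] · [1/m³]
Adding exponents of each base unit: kg: 1, m: -3
SI base units of density: kg/m³

The claimed units 1/m³ (exponents m: -3) do not match the derived units kg/m³ (exponents kg: 1, m: -3), so the claim is incorrect.

Answer: No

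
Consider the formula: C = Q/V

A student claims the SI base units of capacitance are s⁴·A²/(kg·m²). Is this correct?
Units of each symbol in C = Q/V:
  Q (charge, in coulombs): s·A
  V (voltage, in volts): kg·m²/(s³·A)  → in the denominator, contributes s³·A/(kg·m²)

Multiplying the contributions: [s·A] · [s³·A/(kg·m²)]
Adding exponents of each base unit: kg: -1, m: -2, s: 4, A: 2
SI base units of capacitance: s⁴·A²/(kg·m²)

The claimed units s⁴·A²/(kg·m²) match the derived units, so the claim is correct.

Answer: Yes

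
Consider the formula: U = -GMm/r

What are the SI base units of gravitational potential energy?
Units of each symbol in U = -GMm/r:
  G (gravitational constant): m³/(kg·s²)
  M (mass): kg
  m (mass): kg
  r (distance): m  → in the denominator, contributes 1/m
  The minus sign does not affect the units.

Multiplying the contributions: [m³/(kg·s²)] · [kg] · [kg] · [1/m]
Adding exponents of each base unit: kg: 1, m: 2, s: -2
SI base units of gravitational potential energy: kg·m²/s²

Answer: kg·m²/s²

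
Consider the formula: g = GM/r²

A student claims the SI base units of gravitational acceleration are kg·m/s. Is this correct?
Units of each symbol in g = GM/r²:
  G (gravitational constant): m³/(kg·s²)
  M (mass): kg
  r (distance): m  → to the power 2 in the denominator, contributes 1/m²

Multiplying the contributions: [m³/(kg·s²)] · [kg] · [1/m²]
Adding exponents of each base unit: m: 1, s: -2
SI base units of gravitational acceleration: m/s²

The claimed units kg·m/s (exponents kg: 1, m: 1, s: -1) do not match the derived units m/s² (exponents m: 1, s: -2), so the claim is incorrect.

Answer: No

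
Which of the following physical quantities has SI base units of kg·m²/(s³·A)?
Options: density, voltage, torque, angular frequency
Checking the SI base units of each option:
  density (ρ = m/V): kg/m³  ✗
  voltage (V = IR): kg·m²/(s³·A)  ✓ matches
  torque (τ = Fr): kg·m²/s²  ✗
  angular frequency (ω = 2πf): 1/s  ✗

Only voltage has units kg·m²/(s³·A).

Answer: voltage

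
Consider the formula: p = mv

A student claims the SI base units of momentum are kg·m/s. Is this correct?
Units of each symbol in p = mv:
  m (mass): kg
  v (velocity): m/s

Multiplying the contributions: [kg] · [m/s]
Adding exponents of each base unit: kg: 1, m: 1, s: -1
SI base units of momentum: kg·m/s

The claimed units kg·m/s match the derived units, so the claim is correct.

Answer: Yes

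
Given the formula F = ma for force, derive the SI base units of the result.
Units of each symbol in F = ma:
  m (mass): kg
  a (acceleration): m/s²

Multiplying the contributions: [kg] · [m/s²]
Adding exponents of each base unit: kg: 1, m: 1, s: -2
SI base units of force: kg·m/s²

Answer: kg·m/s²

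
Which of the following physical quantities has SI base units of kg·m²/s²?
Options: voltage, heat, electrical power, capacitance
Checking the SI base units of each option:
  voltage (V = IR): kg·m²/(s³·A)  ✗
  heat (Q = mcΔT): kg·m²/s²  ✓ matches
  electrical power (P = IV): kg·m²/s³  ✗
  capacitance (C = Q/V): s⁴·A²/(kg·m²)  ✗

Only heat has units kg·m²/s².

Answer: heat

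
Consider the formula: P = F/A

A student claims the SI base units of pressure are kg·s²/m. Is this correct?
Units of each symbol in P = F/A:
  F (force): kg·m/s²
  A (area): m²  → in the denominator, contributes 1/m²

Multiplying the contributions: [kg·m/s²] · [1/m²]
Adding exponents of each base unit: kg: 1, m: -1, s: -2
SI base units of pressure: kg/(m·s²)

The claimed units kg·s²/m (exponents kg: 1, m: -1, s: 2) do not match the derived units kg/(m·s²) (exponents kg: 1, m: -1, s: -2), so the claim is incorrect.

Answer: No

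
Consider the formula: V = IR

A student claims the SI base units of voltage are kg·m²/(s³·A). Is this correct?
Units of each symbol in V = IR:
  I (current): A
  R (resistance, in ohms): kg·m²/(s³·A²)

Multiplying the contributions: [A] · [kg·m²/(s³·A²)]
Adding exponents of each base unit: kg: 1, m: 2, s: -3, A: -1
SI base units of voltage: kg·m²/(s³·A)

The claimed units kg·m²/(s³·A) match the derived units, so the claim is correct.

Answer: Yes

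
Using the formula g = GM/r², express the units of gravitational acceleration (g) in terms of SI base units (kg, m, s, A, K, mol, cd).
Units of each symbol in g = GM/r²:
  G (gravitational constant): m³/(kg·s²)
  M (mass): kg
  r (distance): m  → to the power 2 in the denominator, contributes 1/m²

Multiplying the contributions: [m³/(kg·s²)] · [kg] · [1/m²]
Adding exponents of each base unit: m: 1, s: -2
SI base units of gravitational acceleration: m/s²

Answer: m/s²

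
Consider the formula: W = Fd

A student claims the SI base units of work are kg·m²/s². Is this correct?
Units of each symbol in W = Fd:
  F (force): kg·m/s²
  d (displacement): m

Multiplying the contributions: [kg·m/s²] · [m]
Adding exponents of each base unit: kg: 1, m: 2, s: -2
SI base units of work: kg·m²/s²

The claimed units kg·m²/s² match the derived units, so the claim is correct.

Answer: Yes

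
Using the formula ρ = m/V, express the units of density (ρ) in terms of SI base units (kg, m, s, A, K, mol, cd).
Units of each symbol in ρ = m/V:
  m (mass): kg
  V (volume): m³  → in the denominator, contributes 1/m³

Multiplying the contributions: [kg] · [1/m³]
Adding exponents of each base unit: kg: 1, m: -3
SI base units of density: kg/m³

Answer: kg/m³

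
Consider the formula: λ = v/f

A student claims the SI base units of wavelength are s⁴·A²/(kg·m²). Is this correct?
Units of each symbol in λ = v/f:
  v (wave speed): m/s
  f (frequency): 1/s  → in the denominator, contributes s

Multiplying the contributions: [m/s] · [s]
Adding exponents of each base unit: m: 1
SI base units of wavelength: m

The claimed units s⁴·A²/(kg·m²) (exponents kg: -1, m: -2, s: 4, A: 2) do not match the derived units m (exponents m: 1), so the claim is incorrect.

Answer: No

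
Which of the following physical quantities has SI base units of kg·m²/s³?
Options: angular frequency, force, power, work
Checking the SI base units of each option:
  angular frequency (ω = 2πf): 1/s  ✗
  force (F = ma): kg·m/s²  ✗
  power (P = W/t): kg·m²/s³  ✓ matches
  work (W = Fd): kg·m²/s²  ✗

Only power has units kg·m²/s³.

Answer: power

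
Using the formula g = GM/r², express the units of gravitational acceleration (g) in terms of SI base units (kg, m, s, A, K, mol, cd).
Units of each symbol in g = GM/r²:
  G (gravitational constant): m³/(kg·s²)
  M (mass): kg
  r (distance): m  → to the power 2 in the denominator, contributes 1/m²

Multiplying the contributions: [m³/(kg·s²)] · [kg] · [1/m²]
Adding exponents of each base unit: m: 1, s: -2
SI base units of gravitational acceleration: m/s²

Answer: m/s²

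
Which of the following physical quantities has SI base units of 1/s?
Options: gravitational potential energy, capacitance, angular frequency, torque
Checking the SI base units of each option:
  gravitational potential energy (U = -GMm/r): kg·m²/s²  ✗
  capacitance (C = Q/V): s⁴·A²/(kg·m²)  ✗
  angular frequency (ω = 2πf): 1/s  ✓ matches
  torque (τ = Fr): kg·m²/s²  ✗

Only angular frequency has units 1/s.

Answer: angular frequency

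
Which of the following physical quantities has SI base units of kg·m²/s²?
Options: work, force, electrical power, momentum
Checking the SI base units of each option:
  work (W = Fd): kg·m²/s²  ✓ matches
  force (F = ma): kg·m/s²  ✗
  electrical power (P = IV): kg·m²/s³  ✗
  momentum (p = mv): kg·m/s  ✗

Only work has units kg·m²/s².

Answer: work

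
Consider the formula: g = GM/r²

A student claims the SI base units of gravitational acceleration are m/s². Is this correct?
Units of each symbol in g = GM/r²:
  G (gravitational constant): m³/(kg·s²)
  M (mass): kg
  r (distance): m  → to the power 2 in the denominator, contributes 1/m²

Multiplying the contributions: [m³/(kg·s²)] · [kg] · [1/m²]
Adding exponents of each base unit: m: 1, s: -2
SI base units of gravitational acceleration: m/s²

The claimed units m/s² match the derived units, so the claim is correct.

Answer: Yes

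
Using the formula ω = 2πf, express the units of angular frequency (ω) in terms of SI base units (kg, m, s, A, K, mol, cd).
Units of each symbol in ω = 2πf:
  f (frequency): 1/s
  The factor 2π is dimensionless.

Multiplying the contributions: [1/s]
Adding exponents of each base unit: s: -1
SI base units of angular frequency: 1/s

Answer: 1/s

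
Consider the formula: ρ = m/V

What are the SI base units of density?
Units of each symbol in ρ = m/V:
  m (mass): kg
  V (volume): m³  → in the denominator, contributes 1/m³

Multiplying the contributions: [kg] · [1/m³]
Adding exponents of each base unit: kg: 1, m: -3
SI base units of density: kg/m³

Answer: kg/m³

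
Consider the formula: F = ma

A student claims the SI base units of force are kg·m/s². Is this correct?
Units of each symbol in F = ma:
  m (mass): kg
  a (acceleration): m/s²

Multiplying the contributions: [kg] · [m/s²]
Adding exponents of each base unit: kg: 1, m: 1, s: -2
SI base units of force: kg·m/s²

The claimed units kg·m/s² match the derived units, so the claim is correct.

Answer: Yes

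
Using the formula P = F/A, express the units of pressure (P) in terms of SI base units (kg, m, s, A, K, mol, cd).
Units of each symbol in P = F/A:
  F (force): kg·m/s²
  A (area): m²  → in the denominator, contributes 1/m²

Multiplying the contributions: [kg·m/s²] · [1/m²]
Adding exponents of each base unit: kg: 1, m: -1, s: -2
SI base units of pressure: kg/(m·s²)

Answer: kg/(m·s²)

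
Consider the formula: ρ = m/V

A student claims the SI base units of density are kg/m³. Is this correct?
Units of each symbol in ρ = m/V:
  m (mass): kg
  V (volume): m³  → in the denominator, contributes 1/m³

Multiplying the contributions: [kg] · [1/m³]
Adding exponents of each base unit: kg: 1, m: -3
SI base units of density: kg/m³

The claimed units kg/m³ match the derived units, so the claim is correct.

Answer: Yes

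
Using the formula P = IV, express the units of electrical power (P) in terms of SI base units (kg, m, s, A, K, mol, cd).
Units of each symbol in P = IV:
  I (current): A
  V (voltage, in volts): kg·m²/(s³·A)

Multiplying the contributions: [A] · [kg·m²/(s³·A)]
Adding exponents of each base unit: kg: 1, m: 2, s: -3
SI base units of electrical power: kg·m²/s³

Answer: kg·m²/s³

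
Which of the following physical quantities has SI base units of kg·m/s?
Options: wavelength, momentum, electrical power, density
Checking the SI base units of each option:
  wavelength (λ = v/f): m  ✗
  momentum (p = mv): kg·m/s  ✓ matches
  electrical power (P = IV): kg·m²/s³  ✗
  density (ρ = m/V): kg/m³  ✗

Only momentum has units kg·m/s.

Answer: momentum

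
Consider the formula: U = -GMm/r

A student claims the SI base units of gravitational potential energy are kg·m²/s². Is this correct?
Units of each symbol in U = -GMm/r:
  G (gravitational constant): m³/(kg·s²)
  M (mass): kg
  m (mass): kg
  r (distance): m  → in the denominator, contributes 1/m
  The minus sign does not affect the units.

Multiplying the contributions: [m³/(kg·s²)] · [kg] · [kg] · [1/m]
Adding exponents of each base unit: kg: 1, m: 2, s: -2
SI base units of gravitational potential energy: kg·m²/s²

The claimed units kg·m²/s² match the derived units, so the claim is correct.

Answer: Yes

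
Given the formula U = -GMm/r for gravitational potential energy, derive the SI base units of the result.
Units of each symbol in U = -GMm/r:
  G (gravitational constant): m³/(kg·s²)
  M (mass): kg
  m (mass): kg
  r (distance): m  → in the denominator, contributes 1/m
  The minus sign does not affect the units.

Multiplying the contributions: [m³/(kg·s²)] · [kg] · [kg] · [1/m]
Adding exponents of each base unit: kg: 1, m: 2, s: -2
SI base units of gravitational potential energy: kg·m²/s²

Answer: kg·m²/s²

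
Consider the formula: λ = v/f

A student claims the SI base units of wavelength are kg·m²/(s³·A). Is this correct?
Units of each symbol in λ = v/f:
  v (wave speed): m/s
  f (frequency): 1/s  → in the denominator, contributes s

Multiplying the contributions: [m/s] · [s]
Adding exponents of each base unit: m: 1
SI base units of wavelength: m

The claimed units kg·m²/(s³·A) (exponents kg: 1, m: 2, s: -3, A: -1) do not match the derived units m (exponents m: 1), so the claim is incorrect.

Answer: No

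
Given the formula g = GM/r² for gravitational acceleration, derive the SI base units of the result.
Units of each symbol in g = GM/r²:
  G (gravitational constant): m³/(kg·s²)
  M (mass): kg
  r (distance): m  → to the power 2 in the denominator, contributes 1/m²

Multiplying the contributions: [m³/(kg·s²)] · [kg] · [1/m²]
Adding exponents of each base unit: m: 1, s: -2
SI base units of gravitational acceleration: m/s²

Answer: m/s²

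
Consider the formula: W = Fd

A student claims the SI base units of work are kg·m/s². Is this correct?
Units of each symbol in W = Fd:
  F (force): kg·m/s²
  d (displacement): m

Multiplying the contributions: [kg·m/s²] · [m]
Adding exponents of each base unit: kg: 1, m: 2, s: -2
SI base units of work: kg·m²/s²

The claimed units kg·m/s² (exponents kg: 1, m: 1, s: -2) do not match the derived units kg·m²/s² (exponents kg: 1, m: 2, s: -2), so the claim is incorrect.

Answer: No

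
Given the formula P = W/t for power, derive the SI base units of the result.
Units of each symbol in P = W/t:
  W (work): kg·m²/s²
  t (time): s  → in the denominator, contributes 1/s

Multiplying the contributions: [kg·m²/s²] · [1/s]
Adding exponents of each base unit: kg: 1, m: 2, s: -3
SI base units of power: kg·m²/s³

Answer: kg·m²/s³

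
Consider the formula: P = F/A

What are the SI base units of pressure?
Units of each symbol in P = F/A:
  F (force): kg·m/s²
  A (area): m²  → in the denominator, contributes 1/m²

Multiplying the contributions: [kg·m/s²] · [1/m²]
Adding exponents of each base unit: kg: 1, m: -1, s: -2
SI base units of pressure: kg/(m·s²)

Answer: kg/(m·s²)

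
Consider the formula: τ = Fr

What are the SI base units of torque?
Units of each symbol in τ = Fr:
  F (force): kg·m/s²
  r (lever arm): m

Multiplying the contributions: [kg·m/s²] · [m]
Adding exponents of each base unit: kg: 1, m: 2, s: -2
SI base units of torque: kg·m²/s²

Answer: kg·m²/s²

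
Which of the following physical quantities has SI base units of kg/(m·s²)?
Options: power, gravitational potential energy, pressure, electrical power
Checking the SI base units of each option:
  power (P = W/t): kg·m²/s³  ✗
  gravitational potential energy (U = -GMm/r): kg·m²/s²  ✗
  pressure (P = F/A): kg/(m·s²)  ✓ matches
  electrical power (P = IV): kg·m²/s³  ✗

Only pressure has units kg/(m·s²).

Answer: pressure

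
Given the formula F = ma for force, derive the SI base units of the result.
Units of each symbol in F = ma:
  m (mass): kg
  a (acceleration): m/s²

Multiplying the contributions: [kg] · [m/s²]
Adding exponents of each base unit: kg: 1, m: 1, s: -2
SI base units of force: kg·m/s²

Answer: kg·m/s²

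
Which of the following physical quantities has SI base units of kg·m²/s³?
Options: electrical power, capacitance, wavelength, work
Checking the SI base units of each option:
  electrical power (P = IV): kg·m²/s³  ✓ matches
  capacitance (C = Q/V): s⁴·A²/(kg·m²)  ✗
  wavelength (λ = v/f): m  ✗
  work (W = Fd): kg·m²/s²  ✗

Only electrical power has units kg·m²/s³.

Answer: electrical power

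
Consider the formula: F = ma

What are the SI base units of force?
Units of each symbol in F = ma:
  m (mass): kg
  a (acceleration): m/s²

Multiplying the contributions: [kg] · [m/s²]
Adding exponents of each base unit: kg: 1, m: 1, s: -2
SI base units of force: kg·m/s²

Answer: kg·m/s²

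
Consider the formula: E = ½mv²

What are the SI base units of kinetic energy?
Units of each symbol in E = ½mv²:
  m (mass): kg
  v (speed): m/s  → to the power 2, contributes m²/s²
  The factor ½ is dimensionless.

Multiplying the contributions: [kg] · [m²/s²]
Adding exponents of each base unit: kg: 1, m: 2, s: -2
SI base units of kinetic energy: kg·m²/s²

Answer: kg·m²/s²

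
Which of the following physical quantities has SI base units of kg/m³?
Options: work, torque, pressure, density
Checking the SI base units of each option:
  work (W = Fd): kg·m²/s²  ✗
  torque (τ = Fr): kg·m²/s²  ✗
  pressure (P = F/A): kg/(m·s²)  ✗
  density (ρ = m/V): kg/m³  ✓ matches

Only density has units kg/m³.

Answer: density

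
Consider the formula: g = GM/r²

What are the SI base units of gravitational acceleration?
Units of each symbol in g = GM/r²:
  G (gravitational constant): m³/(kg·s²)
  M (mass): kg
  r (distance): m  → to the power 2 in the denominator, contributes 1/m²

Multiplying the contributions: [m³/(kg·s²)] · [kg] · [1/m²]
Adding exponents of each base unit: m: 1, s: -2
SI base units of gravitational acceleration: m/s²

Answer: m/s²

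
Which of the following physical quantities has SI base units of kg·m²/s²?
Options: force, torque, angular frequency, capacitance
Checking the SI base units of each option:
  force (F = ma): kg·m/s²  ✗
  torque (τ = Fr): kg·m²/s²  ✓ matches
  angular frequency (ω = 2πf): 1/s  ✗
  capacitance (C = Q/V): s⁴·A²/(kg·m²)  ✗

Only torque has units kg·m²/s².

Answer: torque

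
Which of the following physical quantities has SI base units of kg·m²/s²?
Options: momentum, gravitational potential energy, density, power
Checking the SI base units of each option:
  momentum (p = mv): kg·m/s  ✗
  gravitational potential energy (U = -GMm/r): kg·m²/s²  ✓ matches
  density (ρ = m/V): kg/m³  ✗
  power (P = W/t): kg·m²/s³  ✗

Only gravitational potential energy has units kg·m²/s².

Answer: gravitational potential energy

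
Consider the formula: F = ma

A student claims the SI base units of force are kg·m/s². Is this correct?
Units of each symbol in F = ma:
  m (mass): kg
  a (acceleration): m/s²

Multiplying the contributions: [kg] · [m/s²]
Adding exponents of each base unit: kg: 1, m: 1, s: -2
SI base units of force: kg·m/s²

The claimed units kg·m/s² match the derived units, so the claim is correct.

Answer: Yes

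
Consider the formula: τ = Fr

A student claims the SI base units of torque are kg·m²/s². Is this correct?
Units of each symbol in τ = Fr:
  F (force): kg·m/s²
  r (lever arm): m

Multiplying the contributions: [kg·m/s²] · [m]
Adding exponents of each base unit: kg: 1, m: 2, s: -2
SI base units of torque: kg·m²/s²

The claimed units kg·m²/s² match the derived units, so the claim is correct.

Answer: Yes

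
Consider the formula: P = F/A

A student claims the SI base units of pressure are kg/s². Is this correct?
Units of each symbol in P = F/A:
  F (force): kg·m/s²
  A (area): m²  → in the denominator, contributes 1/m²

Multiplying the contributions: [kg·m/s²] · [1/m²]
Adding exponents of each base unit: kg: 1, m: -1, s: -2
SI base units of pressure: kg/(m·s²)

The claimed units kg/s² (exponents kg: 1, s: -2) do not match the derived units kg/(m·s²) (exponents kg: 1, m: -1, s: -2), so the claim is incorrect.

Answer: No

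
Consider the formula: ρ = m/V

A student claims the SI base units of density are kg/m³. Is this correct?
Units of each symbol in ρ = m/V:
  m (mass): kg
  V (volume): m³  → in the denominator, contributes 1/m³

Multiplying the contributions: [kg] · [1/m³]
Adding exponents of each base unit: kg: 1, m: -3
SI base units of density: kg/m³

The claimed units kg/m³ match the derived units, so the claim is correct.

Answer: Yes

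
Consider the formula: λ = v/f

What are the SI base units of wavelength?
Units of each symbol in λ = v/f:
  v (wave speed): m/s
  f (frequency): 1/s  → in the denominator, contributes s

Multiplying the contributions: [m/s] · [s]
Adding exponents of each base unit: m: 1
SI base units of wavelength: m

Answer: m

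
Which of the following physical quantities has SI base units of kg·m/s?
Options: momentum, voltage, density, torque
Checking the SI base units of each option:
  momentum (p = mv): kg·m/s  ✓ matches
  voltage (V = IR): kg·m²/(s³·A)  ✗
  density (ρ = m/V): kg/m³  ✗
  torque (τ = Fr): kg·m²/s²  ✗

Only momentum has units kg·m/s.

Answer: momentum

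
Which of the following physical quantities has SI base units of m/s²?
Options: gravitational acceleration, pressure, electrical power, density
Checking the SI base units of each option:
  gravitational acceleration (g = GM/r²): m/s²  ✓ matches
  pressure (P = F/A): kg/(m·s²)  ✗
  electrical power (P = IV): kg·m²/s³  ✗
  density (ρ = m/V): kg/m³  ✗

Only gravitational acceleration has units m/s².

Answer: gravitational acceleration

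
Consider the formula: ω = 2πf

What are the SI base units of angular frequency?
Units of each symbol in ω = 2πf:
  f (frequency): 1/s
  The factor 2π is dimensionless.

Multiplying the contributions: [1/s]
Adding exponents of each base unit: s: -1
SI base units of angular frequency: 1/s

Answer: 1/s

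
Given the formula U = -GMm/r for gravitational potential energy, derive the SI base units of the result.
Units of each symbol in U = -GMm/r:
  G (gravitational constant): m³/(kg·s²)
  M (mass): kg
  m (mass): kg
  r (distance): m  → in the denominator, contributes 1/m
  The minus sign does not affect the units.

Multiplying the contributions: [m³/(kg·s²)] · [kg] · [kg] · [1/m]
Adding exponents of each base unit: kg: 1, m: 2, s: -2
SI base units of gravitational potential energy: kg·m²/s²

Answer: kg·m²/s²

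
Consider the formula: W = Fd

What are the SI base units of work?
Units of each symbol in W = Fd:
  F (force): kg·m/s²
  d (displacement): m

Multiplying the contributions: [kg·m/s²] · [m]
Adding exponents of each base unit: kg: 1, m: 2, s: -2
SI base units of work: kg·m²/s²

Answer: kg·m²/s²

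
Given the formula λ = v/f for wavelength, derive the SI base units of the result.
Units of each symbol in λ = v/f:
  v (wave speed): m/s
  f (frequency): 1/s  → in the denominator, contributes s

Multiplying the contributions: [m/s] · [s]
Adding exponents of each base unit: m: 1
SI base units of wavelength: m

Answer: m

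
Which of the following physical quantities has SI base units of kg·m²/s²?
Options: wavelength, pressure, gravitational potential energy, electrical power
Checking the SI base units of each option:
  wavelength (λ = v/f): m  ✗
  pressure (P = F/A): kg/(m·s²)  ✗
  gravitational potential energy (U = -GMm/r): kg·m²/s²  ✓ matches
  electrical power (P = IV): kg·m²/s³  ✗

Only gravitational potential energy has units kg·m²/s².

Answer: gravitational potential energy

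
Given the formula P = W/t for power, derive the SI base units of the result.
Units of each symbol in P = W/t:
  W (work): kg·m²/s²
  t (time): s  → in the denominator, contributes 1/s

Multiplying the contributions: [kg·m²/s²] · [1/s]
Adding exponents of each base unit: kg: 1, m: 2, s: -3
SI base units of power: kg·m²/s³

Answer: kg·m²/s³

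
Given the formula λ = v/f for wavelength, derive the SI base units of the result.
Units of each symbol in λ = v/f:
  v (wave speed): m/s
  f (frequency): 1/s  → in the denominator, contributes s

Multiplying the contributions: [m/s] · [s]
Adding exponents of each base unit: m: 1
SI base units of wavelength: m

Answer: m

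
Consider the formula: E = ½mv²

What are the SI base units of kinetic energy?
Units of each symbol in E = ½mv²:
  m (mass): kg
  v (speed): m/s  → to the power 2, contributes m²/s²
  The factor ½ is dimensionless.

Multiplying the contributions: [kg] · [m²/s²]
Adding exponents of each base unit: kg: 1, m: 2, s: -2
SI base units of kinetic energy: kg·m²/s²

Answer: kg·m²/s²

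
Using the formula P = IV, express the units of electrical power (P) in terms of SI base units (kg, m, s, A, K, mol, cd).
Units of each symbol in P = IV:
  I (current): A
  V (voltage, in volts): kg·m²/(s³·A)

Multiplying the contributions: [A] · [kg·m²/(s³·A)]
Adding exponents of each base unit: kg: 1, m: 2, s: -3
SI base units of electrical power: kg·m²/s³

Answer: kg·m²/s³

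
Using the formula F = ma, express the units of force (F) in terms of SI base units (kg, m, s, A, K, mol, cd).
Units of each symbol in F = ma:
  m (mass): kg
  a (acceleration): m/s²

Multiplying the contributions: [kg] · [m/s²]
Adding exponents of each base unit: kg: 1, m: 1, s: -2
SI base units of force: kg·m/s²

Answer: kg·m/s²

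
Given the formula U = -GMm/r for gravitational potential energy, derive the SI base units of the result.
Units of each symbol in U = -GMm/r:
  G (gravitational constant): m³/(kg·s²)
  M (mass): kg
  m (mass): kg
  r (distance): m  → in the denominator, contributes 1/m
  The minus sign does not affect the units.

Multiplying the contributions: [m³/(kg·s²)] · [kg] · [kg] · [1/m]
Adding exponents of each base unit: kg: 1, m: 2, s: -2
SI base units of gravitational potential energy: kg·m²/s²

Answer: kg·m²/s²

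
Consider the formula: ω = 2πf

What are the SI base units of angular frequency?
Units of each symbol in ω = 2πf:
  f (frequency): 1/s
  The factor 2π is dimensionless.

Multiplying the contributions: [1/s]
Adding exponents of each base unit: s: -1
SI base units of angular frequency: 1/s

Answer: 1/s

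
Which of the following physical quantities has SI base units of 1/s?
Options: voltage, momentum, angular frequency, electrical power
Checking the SI base units of each option:
  voltage (V = IR): kg·m²/(s³·A)  ✗
  momentum (p = mv): kg·m/s  ✗
  angular frequency (ω = 2πf): 1/s  ✓ matches
  electrical power (P = IV): kg·m²/s³  ✗

Only angular frequency has units 1/s.

Answer: angular frequency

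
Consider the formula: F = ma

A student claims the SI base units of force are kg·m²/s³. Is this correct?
Units of each symbol in F = ma:
  m (mass): kg
  a (acceleration): m/s²

Multiplying the contributions: [kg] · [m/s²]
Adding exponents of each base unit: kg: 1, m: 1, s: -2
SI base units of force: kg·m/s²

The claimed units kg·m²/s³ (exponents kg: 1, m: 2, s: -3) do not match the derived units kg·m/s² (exponents kg: 1, m: 1, s: -2), so the claim is incorrect.

Answer: No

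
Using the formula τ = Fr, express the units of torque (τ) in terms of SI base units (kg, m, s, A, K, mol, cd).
Units of each symbol in τ = Fr:
  F (force): kg·m/s²
  r (lever arm): m

Multiplying the contributions: [kg·m/s²] · [m]
Adding exponents of each base unit: kg: 1, m: 2, s: -2
SI base units of torque: kg·m²/s²

Answer: kg·m²/s²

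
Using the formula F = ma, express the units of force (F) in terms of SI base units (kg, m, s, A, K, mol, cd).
Units of each symbol in F = ma:
  m (mass): kg
  a (acceleration): m/s²

Multiplying the contributions: [kg] · [m/s²]
Adding exponents of each base unit: kg: 1, m: 1, s: -2
SI base units of force: kg·m/s²

Answer: kg·m/s²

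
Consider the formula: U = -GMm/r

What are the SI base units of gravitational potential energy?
Units of each symbol in U = -GMm/r:
  G (gravitational constant): m³/(kg·s²)
  M (mass): kg
  m (mass): kg
  r (distance): m  → in the denominator, contributes 1/m
  The minus sign does not affect the units.

Multiplying the contributions: [m³/(kg·s²)] · [kg] · [kg] · [1/m]
Adding exponents of each base unit: kg: 1, m: 2, s: -2
SI base units of gravitational potential energy: kg·m²/s²

Answer: kg·m²/s²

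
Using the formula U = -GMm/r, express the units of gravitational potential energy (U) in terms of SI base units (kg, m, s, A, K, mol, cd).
Units of each symbol in U = -GMm/r:
  G (gravitational constant): m³/(kg·s²)
  M (mass): kg
  m (mass): kg
  r (distance): m  → in the denominator, contributes 1/m
  The minus sign does not affect the units.

Multiplying the contributions: [m³/(kg·s²)] · [kg] · [kg] · [1/m]
Adding exponents of each base unit: kg: 1, m: 2, s: -2
SI base units of gravitational potential energy: kg·m²/s²

Answer: kg·m²/s²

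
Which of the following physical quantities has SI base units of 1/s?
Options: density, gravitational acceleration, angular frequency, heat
Checking the SI base units of each option:
  density (ρ = m/V): kg/m³  ✗
  gravitational acceleration (g = GM/r²): m/s²  ✗
  angular frequency (ω = 2πf): 1/s  ✓ matches
  heat (Q = mcΔT): kg·m²/s²  ✗

Only angular frequency has units 1/s.

Answer: angular frequency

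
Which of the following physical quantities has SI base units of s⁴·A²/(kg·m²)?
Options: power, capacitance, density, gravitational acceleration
Checking the SI base units of each option:
  power (P = W/t): kg·m²/s³  ✗
  capacitance (C = Q/V): s⁴·A²/(kg·m²)  ✓ matches
  density (ρ = m/V): kg/m³  ✗
  gravitational acceleration (g = GM/r²): m/s²  ✗

Only capacitance has units s⁴·A²/(kg·m²).

Answer: capacitance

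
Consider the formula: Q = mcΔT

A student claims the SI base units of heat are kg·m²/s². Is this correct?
Units of each symbol in Q = mcΔT:
  m (mass): kg
  c (specific heat capacity, in J/(kg·K)): m²/(s²·K)
  ΔT (temperature change): K

Multiplying the contributions: [kg] · [m²/(s²·K)] · [K]
Adding exponents of each base unit: kg: 1, m: 2, s: -2
SI base units of heat: kg·m²/s²

The claimed units kg·m²/s² match the derived units, so the claim is correct.

Answer: Yes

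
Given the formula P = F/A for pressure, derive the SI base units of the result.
Units of each symbol in P = F/A:
  F (force): kg·m/s²
  A (area): m²  → in the denominator, contributes 1/m²

Multiplying the contributions: [kg·m/s²] · [1/m²]
Adding exponents of each base unit: kg: 1, m: -1, s: -2
SI base units of pressure: kg/(m·s²)

Answer: kg/(m·s²)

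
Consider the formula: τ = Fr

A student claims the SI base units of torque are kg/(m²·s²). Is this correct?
Units of each symbol in τ = Fr:
  F (force): kg·m/s²
  r (lever arm): m

Multiplying the contributions: [kg·m/s²] · [m]
Adding exponents of each base unit: kg: 1, m: 2, s: -2
SI base units of torque: kg·m²/s²

The claimed units kg/(m²·s²) (exponents kg: 1, m: -2, s: -2) do not match the derived units kg·m²/s² (exponents kg: 1, m: 2, s: -2), so the claim is incorrect.

Answer: No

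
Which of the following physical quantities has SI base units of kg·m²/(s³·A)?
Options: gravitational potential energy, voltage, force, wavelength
Checking the SI base units of each option:
  gravitational potential energy (U = -GMm/r): kg·m²/s²  ✗
  voltage (V = IR): kg·m²/(s³·A)  ✓ matches
  force (F = ma): kg·m/s²  ✗
  wavelength (λ = v/f): m  ✗

Only voltage has units kg·m²/(s³·A).

Answer: voltage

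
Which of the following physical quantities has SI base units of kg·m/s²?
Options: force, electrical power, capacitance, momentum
Checking the SI base units of each option:
  force (F = ma): kg·m/s²  ✓ matches
  electrical power (P = IV): kg·m²/s³  ✗
  capacitance (C = Q/V): s⁴·A²/(kg·m²)  ✗
  momentum (p = mv): kg·m/s  ✗

Only force has units kg·m/s².

Answer: force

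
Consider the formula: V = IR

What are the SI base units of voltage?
Units of each symbol in V = IR:
  I (current): A
  R (resistance, in ohms): kg·m²/(s³·A²)

Multiplying the contributions: [A] · [kg·m²/(s³·A²)]
Adding exponents of each base unit: kg: 1, m: 2, s: -3, A: -1
SI base units of voltage: kg·m²/(s³·A)

Answer: kg·m²/(s³·A)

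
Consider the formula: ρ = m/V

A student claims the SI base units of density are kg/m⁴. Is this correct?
Units of each symbol in ρ = m/V:
  m (mass): kg
  V (volume): m³  → in the denominator, contributes 1/m³

Multiplying the contributions: [kg] · [1/m³]
Adding exponents of each base unit: kg: 1, m: -3
SI base units of density: kg/m³

The claimed units kg/m⁴ (exponents kg: 1, m: -4) do not match the derived units kg/m³ (exponents kg: 1, m: -3), so the claim is incorrect.

Answer: No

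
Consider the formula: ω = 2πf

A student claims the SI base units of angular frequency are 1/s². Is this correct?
Units of each symbol in ω = 2πf:
  f (frequency): 1/s
  The factor 2π is dimensionless.

Multiplying the contributions: [1/s]
Adding exponents of each base unit: s: -1
SI base units of angular frequency: 1/s

The claimed units 1/s² (exponents s: -2) do not match the derived units 1/s (exponents s: -1), so the claim is incorrect.

Answer: No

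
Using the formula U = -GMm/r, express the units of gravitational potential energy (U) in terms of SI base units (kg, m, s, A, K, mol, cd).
Units of each symbol in U = -GMm/r:
  G (gravitational constant): m³/(kg·s²)
  M (mass): kg
  m (mass): kg
  r (distance): m  → in the denominator, contributes 1/m
  The minus sign does not affect the units.

Multiplying the contributions: [m³/(kg·s²)] · [kg] · [kg] · [1/m]
Adding exponents of each base unit: kg: 1, m: 2, s: -2
SI base units of gravitational potential energy: kg·m²/s²

Answer: kg·m²/s²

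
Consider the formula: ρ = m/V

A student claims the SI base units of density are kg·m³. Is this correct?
Units of each symbol in ρ = m/V:
  m (mass): kg
  V (volume): m³  → in the denominator, contributes 1/m³

Multiplying the contributions: [kg] · [1/m³]
Adding exponents of each base unit: kg: 1, m: -3
SI base units of density: kg/m³

The claimed units kg·m³ (exponents kg: 1, m: 3) do not match the derived units kg/m³ (exponents kg: 1, m: -3), so the claim is incorrect.

Answer: No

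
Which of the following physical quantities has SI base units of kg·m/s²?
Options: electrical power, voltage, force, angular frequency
Checking the SI base units of each option:
  electrical power (P = IV): kg·m²/s³  ✗
  voltage (V = IR): kg·m²/(s³·A)  ✗
  force (F = ma): kg·m/s²  ✓ matches
  angular frequency (ω = 2πf): 1/s  ✗

Only force has units kg·m/s².

Answer: force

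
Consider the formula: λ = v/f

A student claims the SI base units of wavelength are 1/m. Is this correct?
Units of each symbol in λ = v/f:
  v (wave speed): m/s
  f (frequency): 1/s  → in the denominator, contributes s

Multiplying the contributions: [m/s] · [s]
Adding exponents of each base unit: m: 1
SI base units of wavelength: m

The claimed units 1/m (exponents m: -1) do not match the derived units m (exponents m: 1), so the claim is incorrect.

Answer: No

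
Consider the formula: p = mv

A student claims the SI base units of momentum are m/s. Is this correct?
Units of each symbol in p = mv:
  m (mass): kg
  v (velocity): m/s

Multiplying the contributions: [kg] · [m/s]
Adding exponents of each base unit: kg: 1, m: 1, s: -1
SI base units of momentum: kg·m/s

The claimed units m/s (exponents m: 1, s: -1) do not match the derived units kg·m/s (exponents kg: 1, m: 1, s: -1), so the claim is incorrect.

Answer: No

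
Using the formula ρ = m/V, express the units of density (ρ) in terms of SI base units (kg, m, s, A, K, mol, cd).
Units of each symbol in ρ = m/V:
  m (mass): kg
  V (volume): m³  → in the denominator, contributes 1/m³

Multiplying the contributions: [kg] · [1/m³]
Adding exponents of each base unit: kg: 1, m: -3
SI base units of density: kg/m³

Answer: kg/m³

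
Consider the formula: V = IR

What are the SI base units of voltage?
Units of each symbol in V = IR:
  I (current): A
  R (resistance, in ohms): kg·m²/(s³·A²)

Multiplying the contributions: [A] · [kg·m²/(s³·A²)]
Adding exponents of each base unit: kg: 1, m: 2, s: -3, A: -1
SI base units of voltage: kg·m²/(s³·A)

Answer: kg·m²/(s³·A)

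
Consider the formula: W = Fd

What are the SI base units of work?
Units of each symbol in W = Fd:
  F (force): kg·m/s²
  d (displacement): m

Multiplying the contributions: [kg·m/s²] · [m]
Adding exponents of each base unit: kg: 1, m: 2, s: -2
SI base units of work: kg·m²/s²

Answer: kg·m²/s²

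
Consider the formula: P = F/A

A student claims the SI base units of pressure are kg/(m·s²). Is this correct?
Units of each symbol in P = F/A:
  F (force): kg·m/s²
  A (area): m²  → in the denominator, contributes 1/m²

Multiplying the contributions: [kg·m/s²] · [1/m²]
Adding exponents of each base unit: kg: 1, m: -1, s: -2
SI base units of pressure: kg/(m·s²)

The claimed units kg/(m·s²) match the derived units, so the claim is correct.

Answer: Yes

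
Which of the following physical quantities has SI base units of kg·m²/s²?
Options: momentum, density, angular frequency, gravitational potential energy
Checking the SI base units of each option:
  momentum (p = mv): kg·m/s  ✗
  density (ρ = m/V): kg/m³  ✗
  angular frequency (ω = 2πf): 1/s  ✗
  gravitational potential energy (U = -GMm/r): kg·m²/s²  ✓ matches

Only gravitational potential energy has units kg·m²/s².

Answer: gravitational potential energy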